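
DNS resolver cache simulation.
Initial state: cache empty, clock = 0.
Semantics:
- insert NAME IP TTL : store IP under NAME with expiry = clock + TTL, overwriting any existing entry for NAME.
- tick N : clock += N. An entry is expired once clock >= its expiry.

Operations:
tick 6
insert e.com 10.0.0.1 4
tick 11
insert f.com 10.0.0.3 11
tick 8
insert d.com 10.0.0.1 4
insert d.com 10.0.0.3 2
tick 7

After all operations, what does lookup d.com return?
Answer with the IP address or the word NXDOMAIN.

Op 1: tick 6 -> clock=6.
Op 2: insert e.com -> 10.0.0.1 (expiry=6+4=10). clock=6
Op 3: tick 11 -> clock=17. purged={e.com}
Op 4: insert f.com -> 10.0.0.3 (expiry=17+11=28). clock=17
Op 5: tick 8 -> clock=25.
Op 6: insert d.com -> 10.0.0.1 (expiry=25+4=29). clock=25
Op 7: insert d.com -> 10.0.0.3 (expiry=25+2=27). clock=25
Op 8: tick 7 -> clock=32. purged={d.com,f.com}
lookup d.com: not in cache (expired or never inserted)

Answer: NXDOMAIN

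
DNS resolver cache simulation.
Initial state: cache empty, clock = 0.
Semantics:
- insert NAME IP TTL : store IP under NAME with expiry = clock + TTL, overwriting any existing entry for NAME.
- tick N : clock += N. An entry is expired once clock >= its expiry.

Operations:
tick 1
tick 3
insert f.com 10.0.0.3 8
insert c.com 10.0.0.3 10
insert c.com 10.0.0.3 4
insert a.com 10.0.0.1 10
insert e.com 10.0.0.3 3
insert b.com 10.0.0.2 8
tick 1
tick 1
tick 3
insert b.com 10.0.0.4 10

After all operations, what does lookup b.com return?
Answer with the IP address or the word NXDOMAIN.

Op 1: tick 1 -> clock=1.
Op 2: tick 3 -> clock=4.
Op 3: insert f.com -> 10.0.0.3 (expiry=4+8=12). clock=4
Op 4: insert c.com -> 10.0.0.3 (expiry=4+10=14). clock=4
Op 5: insert c.com -> 10.0.0.3 (expiry=4+4=8). clock=4
Op 6: insert a.com -> 10.0.0.1 (expiry=4+10=14). clock=4
Op 7: insert e.com -> 10.0.0.3 (expiry=4+3=7). clock=4
Op 8: insert b.com -> 10.0.0.2 (expiry=4+8=12). clock=4
Op 9: tick 1 -> clock=5.
Op 10: tick 1 -> clock=6.
Op 11: tick 3 -> clock=9. purged={c.com,e.com}
Op 12: insert b.com -> 10.0.0.4 (expiry=9+10=19). clock=9
lookup b.com: present, ip=10.0.0.4 expiry=19 > clock=9

Answer: 10.0.0.4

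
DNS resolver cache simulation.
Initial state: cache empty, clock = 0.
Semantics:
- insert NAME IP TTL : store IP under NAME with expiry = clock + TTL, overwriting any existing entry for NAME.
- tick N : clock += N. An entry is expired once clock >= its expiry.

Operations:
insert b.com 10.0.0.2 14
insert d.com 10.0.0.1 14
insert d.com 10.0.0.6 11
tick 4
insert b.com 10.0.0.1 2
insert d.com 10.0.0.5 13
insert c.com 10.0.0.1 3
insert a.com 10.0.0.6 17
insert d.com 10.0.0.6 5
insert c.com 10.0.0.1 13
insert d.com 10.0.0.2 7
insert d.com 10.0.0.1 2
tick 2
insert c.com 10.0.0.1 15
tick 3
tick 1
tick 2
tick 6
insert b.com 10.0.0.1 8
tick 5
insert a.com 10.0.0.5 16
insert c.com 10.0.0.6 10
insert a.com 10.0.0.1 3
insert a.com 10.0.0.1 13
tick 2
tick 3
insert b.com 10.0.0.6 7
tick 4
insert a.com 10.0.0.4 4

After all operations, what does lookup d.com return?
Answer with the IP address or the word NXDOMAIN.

Op 1: insert b.com -> 10.0.0.2 (expiry=0+14=14). clock=0
Op 2: insert d.com -> 10.0.0.1 (expiry=0+14=14). clock=0
Op 3: insert d.com -> 10.0.0.6 (expiry=0+11=11). clock=0
Op 4: tick 4 -> clock=4.
Op 5: insert b.com -> 10.0.0.1 (expiry=4+2=6). clock=4
Op 6: insert d.com -> 10.0.0.5 (expiry=4+13=17). clock=4
Op 7: insert c.com -> 10.0.0.1 (expiry=4+3=7). clock=4
Op 8: insert a.com -> 10.0.0.6 (expiry=4+17=21). clock=4
Op 9: insert d.com -> 10.0.0.6 (expiry=4+5=9). clock=4
Op 10: insert c.com -> 10.0.0.1 (expiry=4+13=17). clock=4
Op 11: insert d.com -> 10.0.0.2 (expiry=4+7=11). clock=4
Op 12: insert d.com -> 10.0.0.1 (expiry=4+2=6). clock=4
Op 13: tick 2 -> clock=6. purged={b.com,d.com}
Op 14: insert c.com -> 10.0.0.1 (expiry=6+15=21). clock=6
Op 15: tick 3 -> clock=9.
Op 16: tick 1 -> clock=10.
Op 17: tick 2 -> clock=12.
Op 18: tick 6 -> clock=18.
Op 19: insert b.com -> 10.0.0.1 (expiry=18+8=26). clock=18
Op 20: tick 5 -> clock=23. purged={a.com,c.com}
Op 21: insert a.com -> 10.0.0.5 (expiry=23+16=39). clock=23
Op 22: insert c.com -> 10.0.0.6 (expiry=23+10=33). clock=23
Op 23: insert a.com -> 10.0.0.1 (expiry=23+3=26). clock=23
Op 24: insert a.com -> 10.0.0.1 (expiry=23+13=36). clock=23
Op 25: tick 2 -> clock=25.
Op 26: tick 3 -> clock=28. purged={b.com}
Op 27: insert b.com -> 10.0.0.6 (expiry=28+7=35). clock=28
Op 28: tick 4 -> clock=32.
Op 29: insert a.com -> 10.0.0.4 (expiry=32+4=36). clock=32
lookup d.com: not in cache (expired or never inserted)

Answer: NXDOMAIN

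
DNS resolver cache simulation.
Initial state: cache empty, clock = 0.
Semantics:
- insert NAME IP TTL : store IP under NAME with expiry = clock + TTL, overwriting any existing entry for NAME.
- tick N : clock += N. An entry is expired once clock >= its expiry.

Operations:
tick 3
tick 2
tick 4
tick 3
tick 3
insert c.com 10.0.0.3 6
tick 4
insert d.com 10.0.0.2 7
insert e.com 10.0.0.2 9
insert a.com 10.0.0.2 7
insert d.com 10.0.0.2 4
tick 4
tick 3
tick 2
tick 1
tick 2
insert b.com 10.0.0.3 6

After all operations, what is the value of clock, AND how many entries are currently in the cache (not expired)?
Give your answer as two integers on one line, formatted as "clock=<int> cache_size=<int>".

Op 1: tick 3 -> clock=3.
Op 2: tick 2 -> clock=5.
Op 3: tick 4 -> clock=9.
Op 4: tick 3 -> clock=12.
Op 5: tick 3 -> clock=15.
Op 6: insert c.com -> 10.0.0.3 (expiry=15+6=21). clock=15
Op 7: tick 4 -> clock=19.
Op 8: insert d.com -> 10.0.0.2 (expiry=19+7=26). clock=19
Op 9: insert e.com -> 10.0.0.2 (expiry=19+9=28). clock=19
Op 10: insert a.com -> 10.0.0.2 (expiry=19+7=26). clock=19
Op 11: insert d.com -> 10.0.0.2 (expiry=19+4=23). clock=19
Op 12: tick 4 -> clock=23. purged={c.com,d.com}
Op 13: tick 3 -> clock=26. purged={a.com}
Op 14: tick 2 -> clock=28. purged={e.com}
Op 15: tick 1 -> clock=29.
Op 16: tick 2 -> clock=31.
Op 17: insert b.com -> 10.0.0.3 (expiry=31+6=37). clock=31
Final clock = 31
Final cache (unexpired): {b.com} -> size=1

Answer: clock=31 cache_size=1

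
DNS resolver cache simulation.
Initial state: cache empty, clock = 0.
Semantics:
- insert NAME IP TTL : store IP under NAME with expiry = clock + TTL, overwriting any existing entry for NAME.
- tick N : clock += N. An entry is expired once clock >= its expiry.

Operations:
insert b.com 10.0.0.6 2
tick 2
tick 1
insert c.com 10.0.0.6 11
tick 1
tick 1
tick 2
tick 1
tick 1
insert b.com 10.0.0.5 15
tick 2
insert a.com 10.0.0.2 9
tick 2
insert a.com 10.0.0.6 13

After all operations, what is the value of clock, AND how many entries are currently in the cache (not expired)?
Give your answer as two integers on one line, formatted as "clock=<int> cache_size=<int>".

Op 1: insert b.com -> 10.0.0.6 (expiry=0+2=2). clock=0
Op 2: tick 2 -> clock=2. purged={b.com}
Op 3: tick 1 -> clock=3.
Op 4: insert c.com -> 10.0.0.6 (expiry=3+11=14). clock=3
Op 5: tick 1 -> clock=4.
Op 6: tick 1 -> clock=5.
Op 7: tick 2 -> clock=7.
Op 8: tick 1 -> clock=8.
Op 9: tick 1 -> clock=9.
Op 10: insert b.com -> 10.0.0.5 (expiry=9+15=24). clock=9
Op 11: tick 2 -> clock=11.
Op 12: insert a.com -> 10.0.0.2 (expiry=11+9=20). clock=11
Op 13: tick 2 -> clock=13.
Op 14: insert a.com -> 10.0.0.6 (expiry=13+13=26). clock=13
Final clock = 13
Final cache (unexpired): {a.com,b.com,c.com} -> size=3

Answer: clock=13 cache_size=3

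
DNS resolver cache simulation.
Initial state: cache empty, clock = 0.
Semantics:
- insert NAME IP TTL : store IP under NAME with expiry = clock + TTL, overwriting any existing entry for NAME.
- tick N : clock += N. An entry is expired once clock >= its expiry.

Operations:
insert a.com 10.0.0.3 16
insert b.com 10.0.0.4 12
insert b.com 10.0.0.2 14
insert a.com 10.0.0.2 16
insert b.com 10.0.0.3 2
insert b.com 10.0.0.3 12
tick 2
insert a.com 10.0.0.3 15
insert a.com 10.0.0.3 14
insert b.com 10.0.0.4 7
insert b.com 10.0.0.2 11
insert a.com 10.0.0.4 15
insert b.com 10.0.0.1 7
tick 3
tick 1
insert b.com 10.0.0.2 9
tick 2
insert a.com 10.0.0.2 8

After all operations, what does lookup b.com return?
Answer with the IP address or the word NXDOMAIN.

Op 1: insert a.com -> 10.0.0.3 (expiry=0+16=16). clock=0
Op 2: insert b.com -> 10.0.0.4 (expiry=0+12=12). clock=0
Op 3: insert b.com -> 10.0.0.2 (expiry=0+14=14). clock=0
Op 4: insert a.com -> 10.0.0.2 (expiry=0+16=16). clock=0
Op 5: insert b.com -> 10.0.0.3 (expiry=0+2=2). clock=0
Op 6: insert b.com -> 10.0.0.3 (expiry=0+12=12). clock=0
Op 7: tick 2 -> clock=2.
Op 8: insert a.com -> 10.0.0.3 (expiry=2+15=17). clock=2
Op 9: insert a.com -> 10.0.0.3 (expiry=2+14=16). clock=2
Op 10: insert b.com -> 10.0.0.4 (expiry=2+7=9). clock=2
Op 11: insert b.com -> 10.0.0.2 (expiry=2+11=13). clock=2
Op 12: insert a.com -> 10.0.0.4 (expiry=2+15=17). clock=2
Op 13: insert b.com -> 10.0.0.1 (expiry=2+7=9). clock=2
Op 14: tick 3 -> clock=5.
Op 15: tick 1 -> clock=6.
Op 16: insert b.com -> 10.0.0.2 (expiry=6+9=15). clock=6
Op 17: tick 2 -> clock=8.
Op 18: insert a.com -> 10.0.0.2 (expiry=8+8=16). clock=8
lookup b.com: present, ip=10.0.0.2 expiry=15 > clock=8

Answer: 10.0.0.2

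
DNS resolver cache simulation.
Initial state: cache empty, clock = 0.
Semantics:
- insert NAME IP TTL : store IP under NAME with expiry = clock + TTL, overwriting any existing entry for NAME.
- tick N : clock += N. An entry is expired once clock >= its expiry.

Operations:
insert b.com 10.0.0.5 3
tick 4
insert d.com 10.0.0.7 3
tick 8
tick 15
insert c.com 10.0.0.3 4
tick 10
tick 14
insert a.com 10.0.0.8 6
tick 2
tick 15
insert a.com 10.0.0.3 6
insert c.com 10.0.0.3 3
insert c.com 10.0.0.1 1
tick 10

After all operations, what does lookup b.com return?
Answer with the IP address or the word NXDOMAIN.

Answer: NXDOMAIN

Derivation:
Op 1: insert b.com -> 10.0.0.5 (expiry=0+3=3). clock=0
Op 2: tick 4 -> clock=4. purged={b.com}
Op 3: insert d.com -> 10.0.0.7 (expiry=4+3=7). clock=4
Op 4: tick 8 -> clock=12. purged={d.com}
Op 5: tick 15 -> clock=27.
Op 6: insert c.com -> 10.0.0.3 (expiry=27+4=31). clock=27
Op 7: tick 10 -> clock=37. purged={c.com}
Op 8: tick 14 -> clock=51.
Op 9: insert a.com -> 10.0.0.8 (expiry=51+6=57). clock=51
Op 10: tick 2 -> clock=53.
Op 11: tick 15 -> clock=68. purged={a.com}
Op 12: insert a.com -> 10.0.0.3 (expiry=68+6=74). clock=68
Op 13: insert c.com -> 10.0.0.3 (expiry=68+3=71). clock=68
Op 14: insert c.com -> 10.0.0.1 (expiry=68+1=69). clock=68
Op 15: tick 10 -> clock=78. purged={a.com,c.com}
lookup b.com: not in cache (expired or never inserted)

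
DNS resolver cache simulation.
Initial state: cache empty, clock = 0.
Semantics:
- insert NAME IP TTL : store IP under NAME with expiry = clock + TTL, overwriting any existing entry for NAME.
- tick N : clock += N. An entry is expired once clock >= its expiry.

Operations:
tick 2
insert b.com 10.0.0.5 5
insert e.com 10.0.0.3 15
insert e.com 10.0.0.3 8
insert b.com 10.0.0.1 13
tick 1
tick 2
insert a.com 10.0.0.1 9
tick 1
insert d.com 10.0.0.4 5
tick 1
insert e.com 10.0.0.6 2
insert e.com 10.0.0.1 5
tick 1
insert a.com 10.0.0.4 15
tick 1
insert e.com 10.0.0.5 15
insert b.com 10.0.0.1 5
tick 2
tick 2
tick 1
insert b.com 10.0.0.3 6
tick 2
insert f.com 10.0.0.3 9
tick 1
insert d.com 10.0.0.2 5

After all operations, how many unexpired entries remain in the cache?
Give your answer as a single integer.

Op 1: tick 2 -> clock=2.
Op 2: insert b.com -> 10.0.0.5 (expiry=2+5=7). clock=2
Op 3: insert e.com -> 10.0.0.3 (expiry=2+15=17). clock=2
Op 4: insert e.com -> 10.0.0.3 (expiry=2+8=10). clock=2
Op 5: insert b.com -> 10.0.0.1 (expiry=2+13=15). clock=2
Op 6: tick 1 -> clock=3.
Op 7: tick 2 -> clock=5.
Op 8: insert a.com -> 10.0.0.1 (expiry=5+9=14). clock=5
Op 9: tick 1 -> clock=6.
Op 10: insert d.com -> 10.0.0.4 (expiry=6+5=11). clock=6
Op 11: tick 1 -> clock=7.
Op 12: insert e.com -> 10.0.0.6 (expiry=7+2=9). clock=7
Op 13: insert e.com -> 10.0.0.1 (expiry=7+5=12). clock=7
Op 14: tick 1 -> clock=8.
Op 15: insert a.com -> 10.0.0.4 (expiry=8+15=23). clock=8
Op 16: tick 1 -> clock=9.
Op 17: insert e.com -> 10.0.0.5 (expiry=9+15=24). clock=9
Op 18: insert b.com -> 10.0.0.1 (expiry=9+5=14). clock=9
Op 19: tick 2 -> clock=11. purged={d.com}
Op 20: tick 2 -> clock=13.
Op 21: tick 1 -> clock=14. purged={b.com}
Op 22: insert b.com -> 10.0.0.3 (expiry=14+6=20). clock=14
Op 23: tick 2 -> clock=16.
Op 24: insert f.com -> 10.0.0.3 (expiry=16+9=25). clock=16
Op 25: tick 1 -> clock=17.
Op 26: insert d.com -> 10.0.0.2 (expiry=17+5=22). clock=17
Final cache (unexpired): {a.com,b.com,d.com,e.com,f.com} -> size=5

Answer: 5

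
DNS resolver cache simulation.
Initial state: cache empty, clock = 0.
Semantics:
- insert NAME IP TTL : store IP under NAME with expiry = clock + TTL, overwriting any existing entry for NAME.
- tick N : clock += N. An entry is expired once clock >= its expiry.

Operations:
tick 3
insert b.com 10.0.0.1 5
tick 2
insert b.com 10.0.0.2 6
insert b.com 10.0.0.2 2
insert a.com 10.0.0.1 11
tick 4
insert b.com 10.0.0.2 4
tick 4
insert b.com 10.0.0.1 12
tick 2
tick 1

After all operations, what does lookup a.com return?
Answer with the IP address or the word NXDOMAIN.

Answer: NXDOMAIN

Derivation:
Op 1: tick 3 -> clock=3.
Op 2: insert b.com -> 10.0.0.1 (expiry=3+5=8). clock=3
Op 3: tick 2 -> clock=5.
Op 4: insert b.com -> 10.0.0.2 (expiry=5+6=11). clock=5
Op 5: insert b.com -> 10.0.0.2 (expiry=5+2=7). clock=5
Op 6: insert a.com -> 10.0.0.1 (expiry=5+11=16). clock=5
Op 7: tick 4 -> clock=9. purged={b.com}
Op 8: insert b.com -> 10.0.0.2 (expiry=9+4=13). clock=9
Op 9: tick 4 -> clock=13. purged={b.com}
Op 10: insert b.com -> 10.0.0.1 (expiry=13+12=25). clock=13
Op 11: tick 2 -> clock=15.
Op 12: tick 1 -> clock=16. purged={a.com}
lookup a.com: not in cache (expired or never inserted)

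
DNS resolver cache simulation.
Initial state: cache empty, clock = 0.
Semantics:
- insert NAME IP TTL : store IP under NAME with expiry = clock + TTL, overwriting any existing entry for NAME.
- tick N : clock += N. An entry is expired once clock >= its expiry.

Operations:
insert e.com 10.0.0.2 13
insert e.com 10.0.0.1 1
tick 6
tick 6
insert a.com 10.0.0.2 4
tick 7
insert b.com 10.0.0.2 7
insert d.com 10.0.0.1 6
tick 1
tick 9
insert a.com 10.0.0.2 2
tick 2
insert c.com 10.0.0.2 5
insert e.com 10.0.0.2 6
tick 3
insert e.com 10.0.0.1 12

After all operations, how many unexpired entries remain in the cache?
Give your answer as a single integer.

Answer: 2

Derivation:
Op 1: insert e.com -> 10.0.0.2 (expiry=0+13=13). clock=0
Op 2: insert e.com -> 10.0.0.1 (expiry=0+1=1). clock=0
Op 3: tick 6 -> clock=6. purged={e.com}
Op 4: tick 6 -> clock=12.
Op 5: insert a.com -> 10.0.0.2 (expiry=12+4=16). clock=12
Op 6: tick 7 -> clock=19. purged={a.com}
Op 7: insert b.com -> 10.0.0.2 (expiry=19+7=26). clock=19
Op 8: insert d.com -> 10.0.0.1 (expiry=19+6=25). clock=19
Op 9: tick 1 -> clock=20.
Op 10: tick 9 -> clock=29. purged={b.com,d.com}
Op 11: insert a.com -> 10.0.0.2 (expiry=29+2=31). clock=29
Op 12: tick 2 -> clock=31. purged={a.com}
Op 13: insert c.com -> 10.0.0.2 (expiry=31+5=36). clock=31
Op 14: insert e.com -> 10.0.0.2 (expiry=31+6=37). clock=31
Op 15: tick 3 -> clock=34.
Op 16: insert e.com -> 10.0.0.1 (expiry=34+12=46). clock=34
Final cache (unexpired): {c.com,e.com} -> size=2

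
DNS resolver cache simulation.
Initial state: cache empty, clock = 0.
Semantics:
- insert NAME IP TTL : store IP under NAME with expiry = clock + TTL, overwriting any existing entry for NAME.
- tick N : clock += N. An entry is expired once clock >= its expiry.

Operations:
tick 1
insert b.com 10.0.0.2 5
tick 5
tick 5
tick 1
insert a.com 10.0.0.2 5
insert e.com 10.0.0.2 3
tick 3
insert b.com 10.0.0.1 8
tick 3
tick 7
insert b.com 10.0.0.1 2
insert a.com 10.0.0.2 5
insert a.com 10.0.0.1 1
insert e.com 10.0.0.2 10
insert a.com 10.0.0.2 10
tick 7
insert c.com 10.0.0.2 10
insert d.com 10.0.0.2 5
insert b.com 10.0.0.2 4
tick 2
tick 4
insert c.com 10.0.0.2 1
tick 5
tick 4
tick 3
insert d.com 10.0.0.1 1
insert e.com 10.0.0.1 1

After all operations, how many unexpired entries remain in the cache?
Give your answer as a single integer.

Answer: 2

Derivation:
Op 1: tick 1 -> clock=1.
Op 2: insert b.com -> 10.0.0.2 (expiry=1+5=6). clock=1
Op 3: tick 5 -> clock=6. purged={b.com}
Op 4: tick 5 -> clock=11.
Op 5: tick 1 -> clock=12.
Op 6: insert a.com -> 10.0.0.2 (expiry=12+5=17). clock=12
Op 7: insert e.com -> 10.0.0.2 (expiry=12+3=15). clock=12
Op 8: tick 3 -> clock=15. purged={e.com}
Op 9: insert b.com -> 10.0.0.1 (expiry=15+8=23). clock=15
Op 10: tick 3 -> clock=18. purged={a.com}
Op 11: tick 7 -> clock=25. purged={b.com}
Op 12: insert b.com -> 10.0.0.1 (expiry=25+2=27). clock=25
Op 13: insert a.com -> 10.0.0.2 (expiry=25+5=30). clock=25
Op 14: insert a.com -> 10.0.0.1 (expiry=25+1=26). clock=25
Op 15: insert e.com -> 10.0.0.2 (expiry=25+10=35). clock=25
Op 16: insert a.com -> 10.0.0.2 (expiry=25+10=35). clock=25
Op 17: tick 7 -> clock=32. purged={b.com}
Op 18: insert c.com -> 10.0.0.2 (expiry=32+10=42). clock=32
Op 19: insert d.com -> 10.0.0.2 (expiry=32+5=37). clock=32
Op 20: insert b.com -> 10.0.0.2 (expiry=32+4=36). clock=32
Op 21: tick 2 -> clock=34.
Op 22: tick 4 -> clock=38. purged={a.com,b.com,d.com,e.com}
Op 23: insert c.com -> 10.0.0.2 (expiry=38+1=39). clock=38
Op 24: tick 5 -> clock=43. purged={c.com}
Op 25: tick 4 -> clock=47.
Op 26: tick 3 -> clock=50.
Op 27: insert d.com -> 10.0.0.1 (expiry=50+1=51). clock=50
Op 28: insert e.com -> 10.0.0.1 (expiry=50+1=51). clock=50
Final cache (unexpired): {d.com,e.com} -> size=2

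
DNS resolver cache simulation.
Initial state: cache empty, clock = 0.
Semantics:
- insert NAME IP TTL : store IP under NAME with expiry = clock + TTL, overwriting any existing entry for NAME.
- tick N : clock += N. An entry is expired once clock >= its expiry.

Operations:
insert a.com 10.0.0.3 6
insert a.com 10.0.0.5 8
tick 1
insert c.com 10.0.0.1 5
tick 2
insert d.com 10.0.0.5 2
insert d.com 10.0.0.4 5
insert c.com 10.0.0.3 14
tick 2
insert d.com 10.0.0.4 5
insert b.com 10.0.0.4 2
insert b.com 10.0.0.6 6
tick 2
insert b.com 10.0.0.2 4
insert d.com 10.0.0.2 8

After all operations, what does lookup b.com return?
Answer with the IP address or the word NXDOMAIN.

Answer: 10.0.0.2

Derivation:
Op 1: insert a.com -> 10.0.0.3 (expiry=0+6=6). clock=0
Op 2: insert a.com -> 10.0.0.5 (expiry=0+8=8). clock=0
Op 3: tick 1 -> clock=1.
Op 4: insert c.com -> 10.0.0.1 (expiry=1+5=6). clock=1
Op 5: tick 2 -> clock=3.
Op 6: insert d.com -> 10.0.0.5 (expiry=3+2=5). clock=3
Op 7: insert d.com -> 10.0.0.4 (expiry=3+5=8). clock=3
Op 8: insert c.com -> 10.0.0.3 (expiry=3+14=17). clock=3
Op 9: tick 2 -> clock=5.
Op 10: insert d.com -> 10.0.0.4 (expiry=5+5=10). clock=5
Op 11: insert b.com -> 10.0.0.4 (expiry=5+2=7). clock=5
Op 12: insert b.com -> 10.0.0.6 (expiry=5+6=11). clock=5
Op 13: tick 2 -> clock=7.
Op 14: insert b.com -> 10.0.0.2 (expiry=7+4=11). clock=7
Op 15: insert d.com -> 10.0.0.2 (expiry=7+8=15). clock=7
lookup b.com: present, ip=10.0.0.2 expiry=11 > clock=7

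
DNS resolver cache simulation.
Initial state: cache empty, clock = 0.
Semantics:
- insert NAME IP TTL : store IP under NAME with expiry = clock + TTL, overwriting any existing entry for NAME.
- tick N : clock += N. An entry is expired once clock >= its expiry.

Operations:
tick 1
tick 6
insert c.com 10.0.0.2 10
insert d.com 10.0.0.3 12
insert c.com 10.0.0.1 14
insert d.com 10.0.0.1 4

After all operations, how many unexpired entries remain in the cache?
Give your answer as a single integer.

Op 1: tick 1 -> clock=1.
Op 2: tick 6 -> clock=7.
Op 3: insert c.com -> 10.0.0.2 (expiry=7+10=17). clock=7
Op 4: insert d.com -> 10.0.0.3 (expiry=7+12=19). clock=7
Op 5: insert c.com -> 10.0.0.1 (expiry=7+14=21). clock=7
Op 6: insert d.com -> 10.0.0.1 (expiry=7+4=11). clock=7
Final cache (unexpired): {c.com,d.com} -> size=2

Answer: 2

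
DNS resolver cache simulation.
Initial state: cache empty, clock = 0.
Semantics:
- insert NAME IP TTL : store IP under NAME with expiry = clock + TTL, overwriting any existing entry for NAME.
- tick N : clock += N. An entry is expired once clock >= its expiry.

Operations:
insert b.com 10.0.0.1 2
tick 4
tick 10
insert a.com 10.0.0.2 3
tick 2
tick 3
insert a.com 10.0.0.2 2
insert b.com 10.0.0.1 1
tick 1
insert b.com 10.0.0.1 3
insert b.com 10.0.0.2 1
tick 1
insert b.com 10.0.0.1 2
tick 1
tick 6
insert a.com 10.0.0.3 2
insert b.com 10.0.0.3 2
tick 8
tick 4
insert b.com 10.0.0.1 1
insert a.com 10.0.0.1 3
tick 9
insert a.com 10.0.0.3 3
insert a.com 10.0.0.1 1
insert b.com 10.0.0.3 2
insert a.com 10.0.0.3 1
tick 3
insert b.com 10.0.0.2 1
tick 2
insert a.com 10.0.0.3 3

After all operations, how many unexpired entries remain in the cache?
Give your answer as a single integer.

Op 1: insert b.com -> 10.0.0.1 (expiry=0+2=2). clock=0
Op 2: tick 4 -> clock=4. purged={b.com}
Op 3: tick 10 -> clock=14.
Op 4: insert a.com -> 10.0.0.2 (expiry=14+3=17). clock=14
Op 5: tick 2 -> clock=16.
Op 6: tick 3 -> clock=19. purged={a.com}
Op 7: insert a.com -> 10.0.0.2 (expiry=19+2=21). clock=19
Op 8: insert b.com -> 10.0.0.1 (expiry=19+1=20). clock=19
Op 9: tick 1 -> clock=20. purged={b.com}
Op 10: insert b.com -> 10.0.0.1 (expiry=20+3=23). clock=20
Op 11: insert b.com -> 10.0.0.2 (expiry=20+1=21). clock=20
Op 12: tick 1 -> clock=21. purged={a.com,b.com}
Op 13: insert b.com -> 10.0.0.1 (expiry=21+2=23). clock=21
Op 14: tick 1 -> clock=22.
Op 15: tick 6 -> clock=28. purged={b.com}
Op 16: insert a.com -> 10.0.0.3 (expiry=28+2=30). clock=28
Op 17: insert b.com -> 10.0.0.3 (expiry=28+2=30). clock=28
Op 18: tick 8 -> clock=36. purged={a.com,b.com}
Op 19: tick 4 -> clock=40.
Op 20: insert b.com -> 10.0.0.1 (expiry=40+1=41). clock=40
Op 21: insert a.com -> 10.0.0.1 (expiry=40+3=43). clock=40
Op 22: tick 9 -> clock=49. purged={a.com,b.com}
Op 23: insert a.com -> 10.0.0.3 (expiry=49+3=52). clock=49
Op 24: insert a.com -> 10.0.0.1 (expiry=49+1=50). clock=49
Op 25: insert b.com -> 10.0.0.3 (expiry=49+2=51). clock=49
Op 26: insert a.com -> 10.0.0.3 (expiry=49+1=50). clock=49
Op 27: tick 3 -> clock=52. purged={a.com,b.com}
Op 28: insert b.com -> 10.0.0.2 (expiry=52+1=53). clock=52
Op 29: tick 2 -> clock=54. purged={b.com}
Op 30: insert a.com -> 10.0.0.3 (expiry=54+3=57). clock=54
Final cache (unexpired): {a.com} -> size=1

Answer: 1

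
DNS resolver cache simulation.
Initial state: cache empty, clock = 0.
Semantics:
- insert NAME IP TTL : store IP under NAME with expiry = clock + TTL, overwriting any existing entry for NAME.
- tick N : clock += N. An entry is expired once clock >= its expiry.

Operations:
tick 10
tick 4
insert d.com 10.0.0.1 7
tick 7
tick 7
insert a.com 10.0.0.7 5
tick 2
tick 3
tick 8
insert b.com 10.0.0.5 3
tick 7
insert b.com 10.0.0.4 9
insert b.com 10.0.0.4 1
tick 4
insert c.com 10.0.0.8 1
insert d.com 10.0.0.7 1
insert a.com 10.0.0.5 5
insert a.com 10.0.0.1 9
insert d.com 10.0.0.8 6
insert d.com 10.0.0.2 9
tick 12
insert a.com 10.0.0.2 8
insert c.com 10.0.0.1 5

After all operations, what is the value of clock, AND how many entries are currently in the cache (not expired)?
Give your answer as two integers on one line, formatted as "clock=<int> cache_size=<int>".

Answer: clock=64 cache_size=2

Derivation:
Op 1: tick 10 -> clock=10.
Op 2: tick 4 -> clock=14.
Op 3: insert d.com -> 10.0.0.1 (expiry=14+7=21). clock=14
Op 4: tick 7 -> clock=21. purged={d.com}
Op 5: tick 7 -> clock=28.
Op 6: insert a.com -> 10.0.0.7 (expiry=28+5=33). clock=28
Op 7: tick 2 -> clock=30.
Op 8: tick 3 -> clock=33. purged={a.com}
Op 9: tick 8 -> clock=41.
Op 10: insert b.com -> 10.0.0.5 (expiry=41+3=44). clock=41
Op 11: tick 7 -> clock=48. purged={b.com}
Op 12: insert b.com -> 10.0.0.4 (expiry=48+9=57). clock=48
Op 13: insert b.com -> 10.0.0.4 (expiry=48+1=49). clock=48
Op 14: tick 4 -> clock=52. purged={b.com}
Op 15: insert c.com -> 10.0.0.8 (expiry=52+1=53). clock=52
Op 16: insert d.com -> 10.0.0.7 (expiry=52+1=53). clock=52
Op 17: insert a.com -> 10.0.0.5 (expiry=52+5=57). clock=52
Op 18: insert a.com -> 10.0.0.1 (expiry=52+9=61). clock=52
Op 19: insert d.com -> 10.0.0.8 (expiry=52+6=58). clock=52
Op 20: insert d.com -> 10.0.0.2 (expiry=52+9=61). clock=52
Op 21: tick 12 -> clock=64. purged={a.com,c.com,d.com}
Op 22: insert a.com -> 10.0.0.2 (expiry=64+8=72). clock=64
Op 23: insert c.com -> 10.0.0.1 (expiry=64+5=69). clock=64
Final clock = 64
Final cache (unexpired): {a.com,c.com} -> size=2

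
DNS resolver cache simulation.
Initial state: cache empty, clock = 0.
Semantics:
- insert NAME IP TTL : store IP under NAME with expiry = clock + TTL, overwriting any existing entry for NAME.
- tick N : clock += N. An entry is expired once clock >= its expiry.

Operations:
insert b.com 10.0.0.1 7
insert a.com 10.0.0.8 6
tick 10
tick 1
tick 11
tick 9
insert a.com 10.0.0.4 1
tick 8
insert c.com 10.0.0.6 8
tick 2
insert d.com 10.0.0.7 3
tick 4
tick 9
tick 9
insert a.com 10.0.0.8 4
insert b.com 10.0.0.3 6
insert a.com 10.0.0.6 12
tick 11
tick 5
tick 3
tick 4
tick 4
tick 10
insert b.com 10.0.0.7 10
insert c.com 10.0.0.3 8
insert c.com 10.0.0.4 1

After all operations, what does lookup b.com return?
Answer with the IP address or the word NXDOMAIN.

Answer: 10.0.0.7

Derivation:
Op 1: insert b.com -> 10.0.0.1 (expiry=0+7=7). clock=0
Op 2: insert a.com -> 10.0.0.8 (expiry=0+6=6). clock=0
Op 3: tick 10 -> clock=10. purged={a.com,b.com}
Op 4: tick 1 -> clock=11.
Op 5: tick 11 -> clock=22.
Op 6: tick 9 -> clock=31.
Op 7: insert a.com -> 10.0.0.4 (expiry=31+1=32). clock=31
Op 8: tick 8 -> clock=39. purged={a.com}
Op 9: insert c.com -> 10.0.0.6 (expiry=39+8=47). clock=39
Op 10: tick 2 -> clock=41.
Op 11: insert d.com -> 10.0.0.7 (expiry=41+3=44). clock=41
Op 12: tick 4 -> clock=45. purged={d.com}
Op 13: tick 9 -> clock=54. purged={c.com}
Op 14: tick 9 -> clock=63.
Op 15: insert a.com -> 10.0.0.8 (expiry=63+4=67). clock=63
Op 16: insert b.com -> 10.0.0.3 (expiry=63+6=69). clock=63
Op 17: insert a.com -> 10.0.0.6 (expiry=63+12=75). clock=63
Op 18: tick 11 -> clock=74. purged={b.com}
Op 19: tick 5 -> clock=79. purged={a.com}
Op 20: tick 3 -> clock=82.
Op 21: tick 4 -> clock=86.
Op 22: tick 4 -> clock=90.
Op 23: tick 10 -> clock=100.
Op 24: insert b.com -> 10.0.0.7 (expiry=100+10=110). clock=100
Op 25: insert c.com -> 10.0.0.3 (expiry=100+8=108). clock=100
Op 26: insert c.com -> 10.0.0.4 (expiry=100+1=101). clock=100
lookup b.com: present, ip=10.0.0.7 expiry=110 > clock=100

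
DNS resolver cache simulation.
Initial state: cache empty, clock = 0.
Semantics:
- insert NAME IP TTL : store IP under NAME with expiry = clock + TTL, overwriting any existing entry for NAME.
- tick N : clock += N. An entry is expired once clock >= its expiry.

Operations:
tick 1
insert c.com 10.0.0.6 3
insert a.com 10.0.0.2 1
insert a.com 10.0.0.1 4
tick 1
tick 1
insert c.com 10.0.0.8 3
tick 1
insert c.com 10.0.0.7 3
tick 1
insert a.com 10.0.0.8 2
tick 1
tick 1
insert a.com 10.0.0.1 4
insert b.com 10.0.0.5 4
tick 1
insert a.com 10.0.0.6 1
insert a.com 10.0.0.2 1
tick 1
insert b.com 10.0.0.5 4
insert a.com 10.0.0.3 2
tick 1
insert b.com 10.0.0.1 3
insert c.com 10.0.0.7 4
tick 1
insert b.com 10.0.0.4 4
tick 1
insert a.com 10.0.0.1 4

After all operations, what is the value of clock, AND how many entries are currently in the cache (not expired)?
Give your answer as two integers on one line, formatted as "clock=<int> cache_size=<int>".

Answer: clock=12 cache_size=3

Derivation:
Op 1: tick 1 -> clock=1.
Op 2: insert c.com -> 10.0.0.6 (expiry=1+3=4). clock=1
Op 3: insert a.com -> 10.0.0.2 (expiry=1+1=2). clock=1
Op 4: insert a.com -> 10.0.0.1 (expiry=1+4=5). clock=1
Op 5: tick 1 -> clock=2.
Op 6: tick 1 -> clock=3.
Op 7: insert c.com -> 10.0.0.8 (expiry=3+3=6). clock=3
Op 8: tick 1 -> clock=4.
Op 9: insert c.com -> 10.0.0.7 (expiry=4+3=7). clock=4
Op 10: tick 1 -> clock=5. purged={a.com}
Op 11: insert a.com -> 10.0.0.8 (expiry=5+2=7). clock=5
Op 12: tick 1 -> clock=6.
Op 13: tick 1 -> clock=7. purged={a.com,c.com}
Op 14: insert a.com -> 10.0.0.1 (expiry=7+4=11). clock=7
Op 15: insert b.com -> 10.0.0.5 (expiry=7+4=11). clock=7
Op 16: tick 1 -> clock=8.
Op 17: insert a.com -> 10.0.0.6 (expiry=8+1=9). clock=8
Op 18: insert a.com -> 10.0.0.2 (expiry=8+1=9). clock=8
Op 19: tick 1 -> clock=9. purged={a.com}
Op 20: insert b.com -> 10.0.0.5 (expiry=9+4=13). clock=9
Op 21: insert a.com -> 10.0.0.3 (expiry=9+2=11). clock=9
Op 22: tick 1 -> clock=10.
Op 23: insert b.com -> 10.0.0.1 (expiry=10+3=13). clock=10
Op 24: insert c.com -> 10.0.0.7 (expiry=10+4=14). clock=10
Op 25: tick 1 -> clock=11. purged={a.com}
Op 26: insert b.com -> 10.0.0.4 (expiry=11+4=15). clock=11
Op 27: tick 1 -> clock=12.
Op 28: insert a.com -> 10.0.0.1 (expiry=12+4=16). clock=12
Final clock = 12
Final cache (unexpired): {a.com,b.com,c.com} -> size=3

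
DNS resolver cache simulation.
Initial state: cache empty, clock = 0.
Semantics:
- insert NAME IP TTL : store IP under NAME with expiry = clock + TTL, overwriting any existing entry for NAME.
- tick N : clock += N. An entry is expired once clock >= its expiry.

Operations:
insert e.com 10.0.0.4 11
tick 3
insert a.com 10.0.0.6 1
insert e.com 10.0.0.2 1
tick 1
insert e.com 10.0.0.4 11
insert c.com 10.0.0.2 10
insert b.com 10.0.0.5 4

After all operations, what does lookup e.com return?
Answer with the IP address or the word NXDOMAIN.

Op 1: insert e.com -> 10.0.0.4 (expiry=0+11=11). clock=0
Op 2: tick 3 -> clock=3.
Op 3: insert a.com -> 10.0.0.6 (expiry=3+1=4). clock=3
Op 4: insert e.com -> 10.0.0.2 (expiry=3+1=4). clock=3
Op 5: tick 1 -> clock=4. purged={a.com,e.com}
Op 6: insert e.com -> 10.0.0.4 (expiry=4+11=15). clock=4
Op 7: insert c.com -> 10.0.0.2 (expiry=4+10=14). clock=4
Op 8: insert b.com -> 10.0.0.5 (expiry=4+4=8). clock=4
lookup e.com: present, ip=10.0.0.4 expiry=15 > clock=4

Answer: 10.0.0.4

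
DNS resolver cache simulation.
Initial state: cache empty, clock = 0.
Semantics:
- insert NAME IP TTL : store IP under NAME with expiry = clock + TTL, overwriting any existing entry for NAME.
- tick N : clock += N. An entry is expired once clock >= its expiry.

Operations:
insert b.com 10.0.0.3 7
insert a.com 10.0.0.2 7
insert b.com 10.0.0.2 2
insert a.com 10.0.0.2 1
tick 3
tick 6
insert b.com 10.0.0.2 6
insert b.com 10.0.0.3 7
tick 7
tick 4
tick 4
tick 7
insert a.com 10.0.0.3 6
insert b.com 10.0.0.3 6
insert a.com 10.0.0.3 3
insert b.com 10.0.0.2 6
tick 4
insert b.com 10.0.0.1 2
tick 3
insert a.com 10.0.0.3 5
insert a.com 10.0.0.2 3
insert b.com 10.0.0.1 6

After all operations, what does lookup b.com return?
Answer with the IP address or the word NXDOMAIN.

Answer: 10.0.0.1

Derivation:
Op 1: insert b.com -> 10.0.0.3 (expiry=0+7=7). clock=0
Op 2: insert a.com -> 10.0.0.2 (expiry=0+7=7). clock=0
Op 3: insert b.com -> 10.0.0.2 (expiry=0+2=2). clock=0
Op 4: insert a.com -> 10.0.0.2 (expiry=0+1=1). clock=0
Op 5: tick 3 -> clock=3. purged={a.com,b.com}
Op 6: tick 6 -> clock=9.
Op 7: insert b.com -> 10.0.0.2 (expiry=9+6=15). clock=9
Op 8: insert b.com -> 10.0.0.3 (expiry=9+7=16). clock=9
Op 9: tick 7 -> clock=16. purged={b.com}
Op 10: tick 4 -> clock=20.
Op 11: tick 4 -> clock=24.
Op 12: tick 7 -> clock=31.
Op 13: insert a.com -> 10.0.0.3 (expiry=31+6=37). clock=31
Op 14: insert b.com -> 10.0.0.3 (expiry=31+6=37). clock=31
Op 15: insert a.com -> 10.0.0.3 (expiry=31+3=34). clock=31
Op 16: insert b.com -> 10.0.0.2 (expiry=31+6=37). clock=31
Op 17: tick 4 -> clock=35. purged={a.com}
Op 18: insert b.com -> 10.0.0.1 (expiry=35+2=37). clock=35
Op 19: tick 3 -> clock=38. purged={b.com}
Op 20: insert a.com -> 10.0.0.3 (expiry=38+5=43). clock=38
Op 21: insert a.com -> 10.0.0.2 (expiry=38+3=41). clock=38
Op 22: insert b.com -> 10.0.0.1 (expiry=38+6=44). clock=38
lookup b.com: present, ip=10.0.0.1 expiry=44 > clock=38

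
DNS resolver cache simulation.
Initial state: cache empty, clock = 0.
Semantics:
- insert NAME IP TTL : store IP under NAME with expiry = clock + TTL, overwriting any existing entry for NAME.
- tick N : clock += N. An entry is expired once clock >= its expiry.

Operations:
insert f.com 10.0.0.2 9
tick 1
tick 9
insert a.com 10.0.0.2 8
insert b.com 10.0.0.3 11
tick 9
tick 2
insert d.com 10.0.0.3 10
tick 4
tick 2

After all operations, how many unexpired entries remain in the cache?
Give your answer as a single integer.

Answer: 1

Derivation:
Op 1: insert f.com -> 10.0.0.2 (expiry=0+9=9). clock=0
Op 2: tick 1 -> clock=1.
Op 3: tick 9 -> clock=10. purged={f.com}
Op 4: insert a.com -> 10.0.0.2 (expiry=10+8=18). clock=10
Op 5: insert b.com -> 10.0.0.3 (expiry=10+11=21). clock=10
Op 6: tick 9 -> clock=19. purged={a.com}
Op 7: tick 2 -> clock=21. purged={b.com}
Op 8: insert d.com -> 10.0.0.3 (expiry=21+10=31). clock=21
Op 9: tick 4 -> clock=25.
Op 10: tick 2 -> clock=27.
Final cache (unexpired): {d.com} -> size=1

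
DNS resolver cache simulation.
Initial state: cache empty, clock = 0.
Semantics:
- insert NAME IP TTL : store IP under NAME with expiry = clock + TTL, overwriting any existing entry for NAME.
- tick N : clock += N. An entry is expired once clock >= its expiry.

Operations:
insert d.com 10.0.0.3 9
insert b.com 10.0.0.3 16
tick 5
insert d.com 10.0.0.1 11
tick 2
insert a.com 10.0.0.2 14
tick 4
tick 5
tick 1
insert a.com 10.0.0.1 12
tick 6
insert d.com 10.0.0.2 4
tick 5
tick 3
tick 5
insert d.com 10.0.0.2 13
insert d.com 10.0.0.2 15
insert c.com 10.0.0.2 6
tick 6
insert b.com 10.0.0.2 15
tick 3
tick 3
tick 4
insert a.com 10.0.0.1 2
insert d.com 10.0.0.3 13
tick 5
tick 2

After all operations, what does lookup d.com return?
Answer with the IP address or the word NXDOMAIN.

Answer: 10.0.0.3

Derivation:
Op 1: insert d.com -> 10.0.0.3 (expiry=0+9=9). clock=0
Op 2: insert b.com -> 10.0.0.3 (expiry=0+16=16). clock=0
Op 3: tick 5 -> clock=5.
Op 4: insert d.com -> 10.0.0.1 (expiry=5+11=16). clock=5
Op 5: tick 2 -> clock=7.
Op 6: insert a.com -> 10.0.0.2 (expiry=7+14=21). clock=7
Op 7: tick 4 -> clock=11.
Op 8: tick 5 -> clock=16. purged={b.com,d.com}
Op 9: tick 1 -> clock=17.
Op 10: insert a.com -> 10.0.0.1 (expiry=17+12=29). clock=17
Op 11: tick 6 -> clock=23.
Op 12: insert d.com -> 10.0.0.2 (expiry=23+4=27). clock=23
Op 13: tick 5 -> clock=28. purged={d.com}
Op 14: tick 3 -> clock=31. purged={a.com}
Op 15: tick 5 -> clock=36.
Op 16: insert d.com -> 10.0.0.2 (expiry=36+13=49). clock=36
Op 17: insert d.com -> 10.0.0.2 (expiry=36+15=51). clock=36
Op 18: insert c.com -> 10.0.0.2 (expiry=36+6=42). clock=36
Op 19: tick 6 -> clock=42. purged={c.com}
Op 20: insert b.com -> 10.0.0.2 (expiry=42+15=57). clock=42
Op 21: tick 3 -> clock=45.
Op 22: tick 3 -> clock=48.
Op 23: tick 4 -> clock=52. purged={d.com}
Op 24: insert a.com -> 10.0.0.1 (expiry=52+2=54). clock=52
Op 25: insert d.com -> 10.0.0.3 (expiry=52+13=65). clock=52
Op 26: tick 5 -> clock=57. purged={a.com,b.com}
Op 27: tick 2 -> clock=59.
lookup d.com: present, ip=10.0.0.3 expiry=65 > clock=59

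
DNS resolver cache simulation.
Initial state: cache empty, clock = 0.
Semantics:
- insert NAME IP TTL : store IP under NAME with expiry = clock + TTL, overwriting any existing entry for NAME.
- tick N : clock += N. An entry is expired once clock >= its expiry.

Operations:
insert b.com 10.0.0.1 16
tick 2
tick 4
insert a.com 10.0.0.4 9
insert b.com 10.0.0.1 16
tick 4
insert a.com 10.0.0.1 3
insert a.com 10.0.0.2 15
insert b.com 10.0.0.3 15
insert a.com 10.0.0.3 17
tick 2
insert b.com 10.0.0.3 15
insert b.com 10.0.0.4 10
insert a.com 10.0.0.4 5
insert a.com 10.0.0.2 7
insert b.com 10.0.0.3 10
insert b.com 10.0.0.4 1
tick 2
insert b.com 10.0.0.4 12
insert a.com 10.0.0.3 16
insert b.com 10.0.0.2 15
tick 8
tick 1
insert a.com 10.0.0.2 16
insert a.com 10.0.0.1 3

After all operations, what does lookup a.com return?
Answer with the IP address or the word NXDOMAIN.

Answer: 10.0.0.1

Derivation:
Op 1: insert b.com -> 10.0.0.1 (expiry=0+16=16). clock=0
Op 2: tick 2 -> clock=2.
Op 3: tick 4 -> clock=6.
Op 4: insert a.com -> 10.0.0.4 (expiry=6+9=15). clock=6
Op 5: insert b.com -> 10.0.0.1 (expiry=6+16=22). clock=6
Op 6: tick 4 -> clock=10.
Op 7: insert a.com -> 10.0.0.1 (expiry=10+3=13). clock=10
Op 8: insert a.com -> 10.0.0.2 (expiry=10+15=25). clock=10
Op 9: insert b.com -> 10.0.0.3 (expiry=10+15=25). clock=10
Op 10: insert a.com -> 10.0.0.3 (expiry=10+17=27). clock=10
Op 11: tick 2 -> clock=12.
Op 12: insert b.com -> 10.0.0.3 (expiry=12+15=27). clock=12
Op 13: insert b.com -> 10.0.0.4 (expiry=12+10=22). clock=12
Op 14: insert a.com -> 10.0.0.4 (expiry=12+5=17). clock=12
Op 15: insert a.com -> 10.0.0.2 (expiry=12+7=19). clock=12
Op 16: insert b.com -> 10.0.0.3 (expiry=12+10=22). clock=12
Op 17: insert b.com -> 10.0.0.4 (expiry=12+1=13). clock=12
Op 18: tick 2 -> clock=14. purged={b.com}
Op 19: insert b.com -> 10.0.0.4 (expiry=14+12=26). clock=14
Op 20: insert a.com -> 10.0.0.3 (expiry=14+16=30). clock=14
Op 21: insert b.com -> 10.0.0.2 (expiry=14+15=29). clock=14
Op 22: tick 8 -> clock=22.
Op 23: tick 1 -> clock=23.
Op 24: insert a.com -> 10.0.0.2 (expiry=23+16=39). clock=23
Op 25: insert a.com -> 10.0.0.1 (expiry=23+3=26). clock=23
lookup a.com: present, ip=10.0.0.1 expiry=26 > clock=23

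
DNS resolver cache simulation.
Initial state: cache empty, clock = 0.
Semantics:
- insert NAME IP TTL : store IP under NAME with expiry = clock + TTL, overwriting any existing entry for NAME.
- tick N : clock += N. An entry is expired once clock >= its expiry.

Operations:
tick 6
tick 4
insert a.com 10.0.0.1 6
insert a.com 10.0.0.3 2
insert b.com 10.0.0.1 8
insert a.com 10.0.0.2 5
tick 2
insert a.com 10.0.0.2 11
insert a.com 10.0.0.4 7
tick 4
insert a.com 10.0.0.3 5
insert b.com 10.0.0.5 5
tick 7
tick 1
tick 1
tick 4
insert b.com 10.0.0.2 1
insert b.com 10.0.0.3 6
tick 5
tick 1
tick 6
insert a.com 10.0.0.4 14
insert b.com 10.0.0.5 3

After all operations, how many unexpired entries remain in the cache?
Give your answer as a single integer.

Answer: 2

Derivation:
Op 1: tick 6 -> clock=6.
Op 2: tick 4 -> clock=10.
Op 3: insert a.com -> 10.0.0.1 (expiry=10+6=16). clock=10
Op 4: insert a.com -> 10.0.0.3 (expiry=10+2=12). clock=10
Op 5: insert b.com -> 10.0.0.1 (expiry=10+8=18). clock=10
Op 6: insert a.com -> 10.0.0.2 (expiry=10+5=15). clock=10
Op 7: tick 2 -> clock=12.
Op 8: insert a.com -> 10.0.0.2 (expiry=12+11=23). clock=12
Op 9: insert a.com -> 10.0.0.4 (expiry=12+7=19). clock=12
Op 10: tick 4 -> clock=16.
Op 11: insert a.com -> 10.0.0.3 (expiry=16+5=21). clock=16
Op 12: insert b.com -> 10.0.0.5 (expiry=16+5=21). clock=16
Op 13: tick 7 -> clock=23. purged={a.com,b.com}
Op 14: tick 1 -> clock=24.
Op 15: tick 1 -> clock=25.
Op 16: tick 4 -> clock=29.
Op 17: insert b.com -> 10.0.0.2 (expiry=29+1=30). clock=29
Op 18: insert b.com -> 10.0.0.3 (expiry=29+6=35). clock=29
Op 19: tick 5 -> clock=34.
Op 20: tick 1 -> clock=35. purged={b.com}
Op 21: tick 6 -> clock=41.
Op 22: insert a.com -> 10.0.0.4 (expiry=41+14=55). clock=41
Op 23: insert b.com -> 10.0.0.5 (expiry=41+3=44). clock=41
Final cache (unexpired): {a.com,b.com} -> size=2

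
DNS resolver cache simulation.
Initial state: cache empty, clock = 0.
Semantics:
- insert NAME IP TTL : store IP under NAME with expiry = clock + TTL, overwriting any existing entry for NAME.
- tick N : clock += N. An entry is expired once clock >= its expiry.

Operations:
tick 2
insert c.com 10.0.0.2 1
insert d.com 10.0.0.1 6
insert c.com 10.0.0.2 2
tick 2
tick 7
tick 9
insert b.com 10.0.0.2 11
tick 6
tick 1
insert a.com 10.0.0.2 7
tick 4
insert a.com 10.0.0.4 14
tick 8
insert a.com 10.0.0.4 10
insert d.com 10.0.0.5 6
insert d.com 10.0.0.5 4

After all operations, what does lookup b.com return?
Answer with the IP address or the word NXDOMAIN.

Answer: NXDOMAIN

Derivation:
Op 1: tick 2 -> clock=2.
Op 2: insert c.com -> 10.0.0.2 (expiry=2+1=3). clock=2
Op 3: insert d.com -> 10.0.0.1 (expiry=2+6=8). clock=2
Op 4: insert c.com -> 10.0.0.2 (expiry=2+2=4). clock=2
Op 5: tick 2 -> clock=4. purged={c.com}
Op 6: tick 7 -> clock=11. purged={d.com}
Op 7: tick 9 -> clock=20.
Op 8: insert b.com -> 10.0.0.2 (expiry=20+11=31). clock=20
Op 9: tick 6 -> clock=26.
Op 10: tick 1 -> clock=27.
Op 11: insert a.com -> 10.0.0.2 (expiry=27+7=34). clock=27
Op 12: tick 4 -> clock=31. purged={b.com}
Op 13: insert a.com -> 10.0.0.4 (expiry=31+14=45). clock=31
Op 14: tick 8 -> clock=39.
Op 15: insert a.com -> 10.0.0.4 (expiry=39+10=49). clock=39
Op 16: insert d.com -> 10.0.0.5 (expiry=39+6=45). clock=39
Op 17: insert d.com -> 10.0.0.5 (expiry=39+4=43). clock=39
lookup b.com: not in cache (expired or never inserted)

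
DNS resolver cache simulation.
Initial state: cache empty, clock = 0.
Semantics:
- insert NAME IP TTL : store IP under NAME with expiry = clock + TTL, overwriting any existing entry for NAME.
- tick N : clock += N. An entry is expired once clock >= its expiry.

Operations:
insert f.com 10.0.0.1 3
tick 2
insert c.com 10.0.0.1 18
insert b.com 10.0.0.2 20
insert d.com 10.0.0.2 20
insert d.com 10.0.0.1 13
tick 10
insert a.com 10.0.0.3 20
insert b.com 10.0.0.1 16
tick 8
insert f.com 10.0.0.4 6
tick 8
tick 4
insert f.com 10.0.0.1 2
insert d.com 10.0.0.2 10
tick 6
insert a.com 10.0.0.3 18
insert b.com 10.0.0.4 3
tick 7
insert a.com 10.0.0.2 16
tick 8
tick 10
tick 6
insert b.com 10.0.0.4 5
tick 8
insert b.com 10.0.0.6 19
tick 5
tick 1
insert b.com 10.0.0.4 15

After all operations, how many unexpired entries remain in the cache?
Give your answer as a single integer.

Op 1: insert f.com -> 10.0.0.1 (expiry=0+3=3). clock=0
Op 2: tick 2 -> clock=2.
Op 3: insert c.com -> 10.0.0.1 (expiry=2+18=20). clock=2
Op 4: insert b.com -> 10.0.0.2 (expiry=2+20=22). clock=2
Op 5: insert d.com -> 10.0.0.2 (expiry=2+20=22). clock=2
Op 6: insert d.com -> 10.0.0.1 (expiry=2+13=15). clock=2
Op 7: tick 10 -> clock=12. purged={f.com}
Op 8: insert a.com -> 10.0.0.3 (expiry=12+20=32). clock=12
Op 9: insert b.com -> 10.0.0.1 (expiry=12+16=28). clock=12
Op 10: tick 8 -> clock=20. purged={c.com,d.com}
Op 11: insert f.com -> 10.0.0.4 (expiry=20+6=26). clock=20
Op 12: tick 8 -> clock=28. purged={b.com,f.com}
Op 13: tick 4 -> clock=32. purged={a.com}
Op 14: insert f.com -> 10.0.0.1 (expiry=32+2=34). clock=32
Op 15: insert d.com -> 10.0.0.2 (expiry=32+10=42). clock=32
Op 16: tick 6 -> clock=38. purged={f.com}
Op 17: insert a.com -> 10.0.0.3 (expiry=38+18=56). clock=38
Op 18: insert b.com -> 10.0.0.4 (expiry=38+3=41). clock=38
Op 19: tick 7 -> clock=45. purged={b.com,d.com}
Op 20: insert a.com -> 10.0.0.2 (expiry=45+16=61). clock=45
Op 21: tick 8 -> clock=53.
Op 22: tick 10 -> clock=63. purged={a.com}
Op 23: tick 6 -> clock=69.
Op 24: insert b.com -> 10.0.0.4 (expiry=69+5=74). clock=69
Op 25: tick 8 -> clock=77. purged={b.com}
Op 26: insert b.com -> 10.0.0.6 (expiry=77+19=96). clock=77
Op 27: tick 5 -> clock=82.
Op 28: tick 1 -> clock=83.
Op 29: insert b.com -> 10.0.0.4 (expiry=83+15=98). clock=83
Final cache (unexpired): {b.com} -> size=1

Answer: 1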